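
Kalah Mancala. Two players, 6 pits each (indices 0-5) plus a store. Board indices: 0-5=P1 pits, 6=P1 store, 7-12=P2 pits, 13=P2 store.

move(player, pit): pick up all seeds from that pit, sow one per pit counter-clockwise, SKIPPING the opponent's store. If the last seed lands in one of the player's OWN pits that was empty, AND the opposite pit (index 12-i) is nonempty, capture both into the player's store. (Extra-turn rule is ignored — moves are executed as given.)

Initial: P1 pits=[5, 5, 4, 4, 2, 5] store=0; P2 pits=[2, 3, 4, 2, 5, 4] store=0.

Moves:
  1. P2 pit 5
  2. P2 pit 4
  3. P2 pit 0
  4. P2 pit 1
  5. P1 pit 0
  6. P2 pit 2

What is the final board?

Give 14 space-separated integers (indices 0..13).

Move 1: P2 pit5 -> P1=[6,6,5,4,2,5](0) P2=[2,3,4,2,5,0](1)
Move 2: P2 pit4 -> P1=[7,7,6,4,2,5](0) P2=[2,3,4,2,0,1](2)
Move 3: P2 pit0 -> P1=[7,7,6,4,2,5](0) P2=[0,4,5,2,0,1](2)
Move 4: P2 pit1 -> P1=[7,7,6,4,2,5](0) P2=[0,0,6,3,1,2](2)
Move 5: P1 pit0 -> P1=[0,8,7,5,3,6](1) P2=[1,0,6,3,1,2](2)
Move 6: P2 pit2 -> P1=[1,9,7,5,3,6](1) P2=[1,0,0,4,2,3](3)

Answer: 1 9 7 5 3 6 1 1 0 0 4 2 3 3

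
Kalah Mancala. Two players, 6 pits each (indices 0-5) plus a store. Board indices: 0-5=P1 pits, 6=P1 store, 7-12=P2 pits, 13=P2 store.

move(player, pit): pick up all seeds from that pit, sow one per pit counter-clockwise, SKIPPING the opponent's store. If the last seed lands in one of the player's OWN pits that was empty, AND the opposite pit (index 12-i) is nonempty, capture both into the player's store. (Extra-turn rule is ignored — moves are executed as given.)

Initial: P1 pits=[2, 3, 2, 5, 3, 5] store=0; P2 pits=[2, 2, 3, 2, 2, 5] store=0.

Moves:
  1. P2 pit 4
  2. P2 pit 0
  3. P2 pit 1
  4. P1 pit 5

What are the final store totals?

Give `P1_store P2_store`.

Answer: 1 5

Derivation:
Move 1: P2 pit4 -> P1=[2,3,2,5,3,5](0) P2=[2,2,3,2,0,6](1)
Move 2: P2 pit0 -> P1=[2,3,2,5,3,5](0) P2=[0,3,4,2,0,6](1)
Move 3: P2 pit1 -> P1=[2,0,2,5,3,5](0) P2=[0,0,5,3,0,6](5)
Move 4: P1 pit5 -> P1=[2,0,2,5,3,0](1) P2=[1,1,6,4,0,6](5)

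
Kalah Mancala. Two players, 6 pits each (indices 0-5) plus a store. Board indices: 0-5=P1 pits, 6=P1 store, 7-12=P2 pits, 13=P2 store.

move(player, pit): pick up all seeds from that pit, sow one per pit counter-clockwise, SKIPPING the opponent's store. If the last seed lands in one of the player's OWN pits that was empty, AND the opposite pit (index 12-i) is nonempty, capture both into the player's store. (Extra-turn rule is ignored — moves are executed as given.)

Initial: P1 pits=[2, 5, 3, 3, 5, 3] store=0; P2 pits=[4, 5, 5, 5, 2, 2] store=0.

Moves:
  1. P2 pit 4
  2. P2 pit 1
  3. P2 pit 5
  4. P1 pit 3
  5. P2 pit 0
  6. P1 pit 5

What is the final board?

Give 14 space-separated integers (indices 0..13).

Answer: 3 6 4 0 6 0 2 1 2 8 7 2 0 3

Derivation:
Move 1: P2 pit4 -> P1=[2,5,3,3,5,3](0) P2=[4,5,5,5,0,3](1)
Move 2: P2 pit1 -> P1=[2,5,3,3,5,3](0) P2=[4,0,6,6,1,4](2)
Move 3: P2 pit5 -> P1=[3,6,4,3,5,3](0) P2=[4,0,6,6,1,0](3)
Move 4: P1 pit3 -> P1=[3,6,4,0,6,4](1) P2=[4,0,6,6,1,0](3)
Move 5: P2 pit0 -> P1=[3,6,4,0,6,4](1) P2=[0,1,7,7,2,0](3)
Move 6: P1 pit5 -> P1=[3,6,4,0,6,0](2) P2=[1,2,8,7,2,0](3)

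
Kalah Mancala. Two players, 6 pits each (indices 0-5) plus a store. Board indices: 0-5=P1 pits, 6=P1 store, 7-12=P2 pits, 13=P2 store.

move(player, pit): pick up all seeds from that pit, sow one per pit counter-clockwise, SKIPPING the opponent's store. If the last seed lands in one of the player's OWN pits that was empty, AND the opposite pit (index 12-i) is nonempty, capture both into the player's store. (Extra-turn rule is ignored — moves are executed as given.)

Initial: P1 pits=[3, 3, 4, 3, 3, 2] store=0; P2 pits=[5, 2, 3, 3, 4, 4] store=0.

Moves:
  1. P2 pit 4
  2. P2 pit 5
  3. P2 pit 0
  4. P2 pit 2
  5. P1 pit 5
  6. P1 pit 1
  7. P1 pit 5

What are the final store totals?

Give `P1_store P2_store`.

Move 1: P2 pit4 -> P1=[4,4,4,3,3,2](0) P2=[5,2,3,3,0,5](1)
Move 2: P2 pit5 -> P1=[5,5,5,4,3,2](0) P2=[5,2,3,3,0,0](2)
Move 3: P2 pit0 -> P1=[0,5,5,4,3,2](0) P2=[0,3,4,4,1,0](8)
Move 4: P2 pit2 -> P1=[0,5,5,4,3,2](0) P2=[0,3,0,5,2,1](9)
Move 5: P1 pit5 -> P1=[0,5,5,4,3,0](1) P2=[1,3,0,5,2,1](9)
Move 6: P1 pit1 -> P1=[0,0,6,5,4,1](2) P2=[1,3,0,5,2,1](9)
Move 7: P1 pit5 -> P1=[0,0,6,5,4,0](3) P2=[1,3,0,5,2,1](9)

Answer: 3 9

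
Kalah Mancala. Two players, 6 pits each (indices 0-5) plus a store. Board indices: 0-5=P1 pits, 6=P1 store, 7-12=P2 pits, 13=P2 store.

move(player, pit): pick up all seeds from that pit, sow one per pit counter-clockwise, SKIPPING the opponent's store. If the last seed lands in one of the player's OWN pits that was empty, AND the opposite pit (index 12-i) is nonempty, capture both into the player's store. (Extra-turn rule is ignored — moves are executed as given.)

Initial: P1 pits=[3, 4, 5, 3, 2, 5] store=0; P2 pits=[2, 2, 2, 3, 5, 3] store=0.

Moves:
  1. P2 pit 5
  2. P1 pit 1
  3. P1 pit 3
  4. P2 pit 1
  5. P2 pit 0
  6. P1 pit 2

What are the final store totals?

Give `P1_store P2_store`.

Answer: 3 1

Derivation:
Move 1: P2 pit5 -> P1=[4,5,5,3,2,5](0) P2=[2,2,2,3,5,0](1)
Move 2: P1 pit1 -> P1=[4,0,6,4,3,6](1) P2=[2,2,2,3,5,0](1)
Move 3: P1 pit3 -> P1=[4,0,6,0,4,7](2) P2=[3,2,2,3,5,0](1)
Move 4: P2 pit1 -> P1=[4,0,6,0,4,7](2) P2=[3,0,3,4,5,0](1)
Move 5: P2 pit0 -> P1=[4,0,6,0,4,7](2) P2=[0,1,4,5,5,0](1)
Move 6: P1 pit2 -> P1=[4,0,0,1,5,8](3) P2=[1,2,4,5,5,0](1)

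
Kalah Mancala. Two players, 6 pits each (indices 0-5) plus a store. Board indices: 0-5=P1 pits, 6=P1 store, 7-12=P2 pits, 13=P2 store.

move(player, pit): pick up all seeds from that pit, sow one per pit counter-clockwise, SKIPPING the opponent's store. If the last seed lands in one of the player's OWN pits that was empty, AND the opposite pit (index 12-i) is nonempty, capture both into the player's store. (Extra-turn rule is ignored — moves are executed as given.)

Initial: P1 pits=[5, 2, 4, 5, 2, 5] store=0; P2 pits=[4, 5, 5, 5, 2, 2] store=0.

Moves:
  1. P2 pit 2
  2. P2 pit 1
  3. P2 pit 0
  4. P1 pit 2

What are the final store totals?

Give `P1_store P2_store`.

Move 1: P2 pit2 -> P1=[6,2,4,5,2,5](0) P2=[4,5,0,6,3,3](1)
Move 2: P2 pit1 -> P1=[6,2,4,5,2,5](0) P2=[4,0,1,7,4,4](2)
Move 3: P2 pit0 -> P1=[6,2,4,5,2,5](0) P2=[0,1,2,8,5,4](2)
Move 4: P1 pit2 -> P1=[6,2,0,6,3,6](1) P2=[0,1,2,8,5,4](2)

Answer: 1 2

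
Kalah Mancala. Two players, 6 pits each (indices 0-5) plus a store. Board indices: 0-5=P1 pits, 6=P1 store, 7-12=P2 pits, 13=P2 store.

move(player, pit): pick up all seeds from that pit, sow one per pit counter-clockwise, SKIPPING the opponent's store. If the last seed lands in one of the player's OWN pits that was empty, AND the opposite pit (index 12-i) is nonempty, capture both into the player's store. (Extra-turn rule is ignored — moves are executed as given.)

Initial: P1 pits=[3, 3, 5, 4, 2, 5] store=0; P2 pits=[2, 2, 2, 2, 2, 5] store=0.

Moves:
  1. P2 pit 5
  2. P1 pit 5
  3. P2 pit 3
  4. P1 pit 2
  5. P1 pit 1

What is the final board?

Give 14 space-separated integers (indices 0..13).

Answer: 4 0 1 7 4 2 2 4 4 3 0 3 1 2

Derivation:
Move 1: P2 pit5 -> P1=[4,4,6,5,2,5](0) P2=[2,2,2,2,2,0](1)
Move 2: P1 pit5 -> P1=[4,4,6,5,2,0](1) P2=[3,3,3,3,2,0](1)
Move 3: P2 pit3 -> P1=[4,4,6,5,2,0](1) P2=[3,3,3,0,3,1](2)
Move 4: P1 pit2 -> P1=[4,4,0,6,3,1](2) P2=[4,4,3,0,3,1](2)
Move 5: P1 pit1 -> P1=[4,0,1,7,4,2](2) P2=[4,4,3,0,3,1](2)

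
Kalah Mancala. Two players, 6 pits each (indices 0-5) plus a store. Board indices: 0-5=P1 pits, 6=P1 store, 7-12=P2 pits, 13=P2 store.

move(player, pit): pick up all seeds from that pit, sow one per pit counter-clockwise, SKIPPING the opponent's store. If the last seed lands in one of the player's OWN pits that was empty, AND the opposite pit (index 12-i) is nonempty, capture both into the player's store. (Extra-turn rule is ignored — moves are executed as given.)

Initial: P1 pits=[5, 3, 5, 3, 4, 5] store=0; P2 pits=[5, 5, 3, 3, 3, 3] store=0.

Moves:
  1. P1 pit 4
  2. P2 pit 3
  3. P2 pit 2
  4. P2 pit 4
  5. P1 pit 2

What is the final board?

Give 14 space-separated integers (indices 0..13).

Answer: 6 4 0 4 1 7 2 7 7 0 1 0 6 2

Derivation:
Move 1: P1 pit4 -> P1=[5,3,5,3,0,6](1) P2=[6,6,3,3,3,3](0)
Move 2: P2 pit3 -> P1=[5,3,5,3,0,6](1) P2=[6,6,3,0,4,4](1)
Move 3: P2 pit2 -> P1=[5,3,5,3,0,6](1) P2=[6,6,0,1,5,5](1)
Move 4: P2 pit4 -> P1=[6,4,6,3,0,6](1) P2=[6,6,0,1,0,6](2)
Move 5: P1 pit2 -> P1=[6,4,0,4,1,7](2) P2=[7,7,0,1,0,6](2)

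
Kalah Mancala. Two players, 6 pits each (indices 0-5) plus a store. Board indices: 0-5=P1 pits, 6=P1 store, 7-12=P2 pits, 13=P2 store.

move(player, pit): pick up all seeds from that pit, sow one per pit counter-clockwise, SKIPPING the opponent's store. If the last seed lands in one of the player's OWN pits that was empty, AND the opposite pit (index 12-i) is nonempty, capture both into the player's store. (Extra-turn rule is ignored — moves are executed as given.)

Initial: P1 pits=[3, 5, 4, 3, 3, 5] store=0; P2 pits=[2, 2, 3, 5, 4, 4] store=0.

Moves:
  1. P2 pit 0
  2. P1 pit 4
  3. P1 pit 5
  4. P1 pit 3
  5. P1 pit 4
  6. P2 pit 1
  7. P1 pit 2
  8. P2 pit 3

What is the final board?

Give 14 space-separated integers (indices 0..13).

Answer: 4 6 1 2 1 3 4 2 0 6 0 7 6 1

Derivation:
Move 1: P2 pit0 -> P1=[3,5,4,3,3,5](0) P2=[0,3,4,5,4,4](0)
Move 2: P1 pit4 -> P1=[3,5,4,3,0,6](1) P2=[1,3,4,5,4,4](0)
Move 3: P1 pit5 -> P1=[3,5,4,3,0,0](2) P2=[2,4,5,6,5,4](0)
Move 4: P1 pit3 -> P1=[3,5,4,0,1,1](3) P2=[2,4,5,6,5,4](0)
Move 5: P1 pit4 -> P1=[3,5,4,0,0,2](3) P2=[2,4,5,6,5,4](0)
Move 6: P2 pit1 -> P1=[3,5,4,0,0,2](3) P2=[2,0,6,7,6,5](0)
Move 7: P1 pit2 -> P1=[3,5,0,1,1,3](4) P2=[2,0,6,7,6,5](0)
Move 8: P2 pit3 -> P1=[4,6,1,2,1,3](4) P2=[2,0,6,0,7,6](1)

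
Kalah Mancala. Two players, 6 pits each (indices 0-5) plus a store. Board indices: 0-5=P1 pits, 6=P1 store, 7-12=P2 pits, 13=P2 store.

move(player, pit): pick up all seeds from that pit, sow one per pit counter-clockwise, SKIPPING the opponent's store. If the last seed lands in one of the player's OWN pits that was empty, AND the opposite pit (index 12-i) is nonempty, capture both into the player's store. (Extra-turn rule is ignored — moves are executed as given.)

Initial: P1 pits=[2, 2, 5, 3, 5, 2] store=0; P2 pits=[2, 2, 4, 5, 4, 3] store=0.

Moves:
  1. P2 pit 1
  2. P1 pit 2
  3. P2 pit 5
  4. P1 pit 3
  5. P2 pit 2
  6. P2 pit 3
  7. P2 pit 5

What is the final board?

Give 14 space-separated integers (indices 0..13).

Answer: 6 4 1 1 7 4 2 4 0 0 0 6 0 4

Derivation:
Move 1: P2 pit1 -> P1=[2,2,5,3,5,2](0) P2=[2,0,5,6,4,3](0)
Move 2: P1 pit2 -> P1=[2,2,0,4,6,3](1) P2=[3,0,5,6,4,3](0)
Move 3: P2 pit5 -> P1=[3,3,0,4,6,3](1) P2=[3,0,5,6,4,0](1)
Move 4: P1 pit3 -> P1=[3,3,0,0,7,4](2) P2=[4,0,5,6,4,0](1)
Move 5: P2 pit2 -> P1=[4,3,0,0,7,4](2) P2=[4,0,0,7,5,1](2)
Move 6: P2 pit3 -> P1=[5,4,1,1,7,4](2) P2=[4,0,0,0,6,2](3)
Move 7: P2 pit5 -> P1=[6,4,1,1,7,4](2) P2=[4,0,0,0,6,0](4)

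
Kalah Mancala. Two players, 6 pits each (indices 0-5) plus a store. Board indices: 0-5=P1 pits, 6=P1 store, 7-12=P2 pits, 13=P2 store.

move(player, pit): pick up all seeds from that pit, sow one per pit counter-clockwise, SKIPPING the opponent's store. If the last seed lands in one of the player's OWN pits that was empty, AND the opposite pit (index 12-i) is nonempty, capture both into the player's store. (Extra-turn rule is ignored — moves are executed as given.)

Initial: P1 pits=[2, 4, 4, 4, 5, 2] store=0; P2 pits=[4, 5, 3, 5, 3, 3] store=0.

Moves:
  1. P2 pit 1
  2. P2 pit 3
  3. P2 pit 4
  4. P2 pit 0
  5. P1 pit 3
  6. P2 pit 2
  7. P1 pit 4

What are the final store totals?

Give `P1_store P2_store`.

Answer: 2 11

Derivation:
Move 1: P2 pit1 -> P1=[2,4,4,4,5,2](0) P2=[4,0,4,6,4,4](1)
Move 2: P2 pit3 -> P1=[3,5,5,4,5,2](0) P2=[4,0,4,0,5,5](2)
Move 3: P2 pit4 -> P1=[4,6,6,4,5,2](0) P2=[4,0,4,0,0,6](3)
Move 4: P2 pit0 -> P1=[4,0,6,4,5,2](0) P2=[0,1,5,1,0,6](10)
Move 5: P1 pit3 -> P1=[4,0,6,0,6,3](1) P2=[1,1,5,1,0,6](10)
Move 6: P2 pit2 -> P1=[5,0,6,0,6,3](1) P2=[1,1,0,2,1,7](11)
Move 7: P1 pit4 -> P1=[5,0,6,0,0,4](2) P2=[2,2,1,3,1,7](11)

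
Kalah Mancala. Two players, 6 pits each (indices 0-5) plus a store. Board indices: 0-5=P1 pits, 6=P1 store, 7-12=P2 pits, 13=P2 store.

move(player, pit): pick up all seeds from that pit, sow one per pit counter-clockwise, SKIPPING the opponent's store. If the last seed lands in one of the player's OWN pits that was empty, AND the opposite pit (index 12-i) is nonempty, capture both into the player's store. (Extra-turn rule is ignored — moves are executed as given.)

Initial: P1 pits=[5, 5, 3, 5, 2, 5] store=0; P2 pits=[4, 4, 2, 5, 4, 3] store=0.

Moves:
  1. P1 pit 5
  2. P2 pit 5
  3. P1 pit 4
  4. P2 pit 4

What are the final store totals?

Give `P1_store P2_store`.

Answer: 2 2

Derivation:
Move 1: P1 pit5 -> P1=[5,5,3,5,2,0](1) P2=[5,5,3,6,4,3](0)
Move 2: P2 pit5 -> P1=[6,6,3,5,2,0](1) P2=[5,5,3,6,4,0](1)
Move 3: P1 pit4 -> P1=[6,6,3,5,0,1](2) P2=[5,5,3,6,4,0](1)
Move 4: P2 pit4 -> P1=[7,7,3,5,0,1](2) P2=[5,5,3,6,0,1](2)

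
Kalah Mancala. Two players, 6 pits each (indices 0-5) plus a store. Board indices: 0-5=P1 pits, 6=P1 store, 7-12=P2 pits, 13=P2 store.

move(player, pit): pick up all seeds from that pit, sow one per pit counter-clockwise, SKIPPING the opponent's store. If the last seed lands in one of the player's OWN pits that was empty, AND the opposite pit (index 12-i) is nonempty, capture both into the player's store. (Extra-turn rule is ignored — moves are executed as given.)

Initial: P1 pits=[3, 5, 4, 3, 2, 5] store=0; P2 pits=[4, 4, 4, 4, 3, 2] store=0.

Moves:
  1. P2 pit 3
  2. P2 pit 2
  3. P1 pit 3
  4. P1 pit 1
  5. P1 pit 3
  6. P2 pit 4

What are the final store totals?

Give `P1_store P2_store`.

Answer: 2 3

Derivation:
Move 1: P2 pit3 -> P1=[4,5,4,3,2,5](0) P2=[4,4,4,0,4,3](1)
Move 2: P2 pit2 -> P1=[4,5,4,3,2,5](0) P2=[4,4,0,1,5,4](2)
Move 3: P1 pit3 -> P1=[4,5,4,0,3,6](1) P2=[4,4,0,1,5,4](2)
Move 4: P1 pit1 -> P1=[4,0,5,1,4,7](2) P2=[4,4,0,1,5,4](2)
Move 5: P1 pit3 -> P1=[4,0,5,0,5,7](2) P2=[4,4,0,1,5,4](2)
Move 6: P2 pit4 -> P1=[5,1,6,0,5,7](2) P2=[4,4,0,1,0,5](3)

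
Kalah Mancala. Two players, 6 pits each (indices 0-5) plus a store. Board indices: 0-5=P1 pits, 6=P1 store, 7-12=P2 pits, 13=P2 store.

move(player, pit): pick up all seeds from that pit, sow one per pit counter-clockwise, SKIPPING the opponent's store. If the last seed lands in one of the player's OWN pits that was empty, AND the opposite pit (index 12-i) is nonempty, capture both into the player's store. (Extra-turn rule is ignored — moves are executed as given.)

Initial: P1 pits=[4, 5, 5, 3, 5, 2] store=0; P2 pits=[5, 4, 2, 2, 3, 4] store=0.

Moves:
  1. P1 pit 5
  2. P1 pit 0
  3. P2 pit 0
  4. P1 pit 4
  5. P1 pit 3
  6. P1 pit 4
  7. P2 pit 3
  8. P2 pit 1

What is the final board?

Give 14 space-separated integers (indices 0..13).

Answer: 2 6 6 0 0 3 3 2 0 5 1 6 7 3

Derivation:
Move 1: P1 pit5 -> P1=[4,5,5,3,5,0](1) P2=[6,4,2,2,3,4](0)
Move 2: P1 pit0 -> P1=[0,6,6,4,6,0](1) P2=[6,4,2,2,3,4](0)
Move 3: P2 pit0 -> P1=[0,6,6,4,6,0](1) P2=[0,5,3,3,4,5](1)
Move 4: P1 pit4 -> P1=[0,6,6,4,0,1](2) P2=[1,6,4,4,4,5](1)
Move 5: P1 pit3 -> P1=[0,6,6,0,1,2](3) P2=[2,6,4,4,4,5](1)
Move 6: P1 pit4 -> P1=[0,6,6,0,0,3](3) P2=[2,6,4,4,4,5](1)
Move 7: P2 pit3 -> P1=[1,6,6,0,0,3](3) P2=[2,6,4,0,5,6](2)
Move 8: P2 pit1 -> P1=[2,6,6,0,0,3](3) P2=[2,0,5,1,6,7](3)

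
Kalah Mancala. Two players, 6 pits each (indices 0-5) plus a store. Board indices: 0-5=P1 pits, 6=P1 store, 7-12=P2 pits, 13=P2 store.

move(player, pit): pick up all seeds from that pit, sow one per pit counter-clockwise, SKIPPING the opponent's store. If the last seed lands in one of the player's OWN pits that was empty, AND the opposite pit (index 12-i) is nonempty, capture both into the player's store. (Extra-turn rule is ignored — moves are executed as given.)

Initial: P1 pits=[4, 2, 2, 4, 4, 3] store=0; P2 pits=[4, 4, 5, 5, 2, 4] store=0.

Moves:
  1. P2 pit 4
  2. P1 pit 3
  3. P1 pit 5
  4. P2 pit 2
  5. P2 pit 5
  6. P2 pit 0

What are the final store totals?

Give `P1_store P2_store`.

Answer: 2 4

Derivation:
Move 1: P2 pit4 -> P1=[4,2,2,4,4,3](0) P2=[4,4,5,5,0,5](1)
Move 2: P1 pit3 -> P1=[4,2,2,0,5,4](1) P2=[5,4,5,5,0,5](1)
Move 3: P1 pit5 -> P1=[4,2,2,0,5,0](2) P2=[6,5,6,5,0,5](1)
Move 4: P2 pit2 -> P1=[5,3,2,0,5,0](2) P2=[6,5,0,6,1,6](2)
Move 5: P2 pit5 -> P1=[6,4,3,1,6,0](2) P2=[6,5,0,6,1,0](3)
Move 6: P2 pit0 -> P1=[6,4,3,1,6,0](2) P2=[0,6,1,7,2,1](4)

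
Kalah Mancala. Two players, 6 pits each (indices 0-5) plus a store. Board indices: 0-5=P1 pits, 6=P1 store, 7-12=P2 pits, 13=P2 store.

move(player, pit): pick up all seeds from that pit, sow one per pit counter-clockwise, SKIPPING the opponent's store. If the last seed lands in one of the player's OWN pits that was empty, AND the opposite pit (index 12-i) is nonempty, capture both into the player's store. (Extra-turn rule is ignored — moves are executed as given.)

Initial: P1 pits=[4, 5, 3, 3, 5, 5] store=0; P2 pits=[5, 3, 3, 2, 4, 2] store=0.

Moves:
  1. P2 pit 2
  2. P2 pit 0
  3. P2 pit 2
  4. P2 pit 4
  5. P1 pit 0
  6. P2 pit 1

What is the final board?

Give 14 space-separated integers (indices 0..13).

Answer: 0 7 5 5 6 6 0 0 0 1 6 1 6 1

Derivation:
Move 1: P2 pit2 -> P1=[4,5,3,3,5,5](0) P2=[5,3,0,3,5,3](0)
Move 2: P2 pit0 -> P1=[4,5,3,3,5,5](0) P2=[0,4,1,4,6,4](0)
Move 3: P2 pit2 -> P1=[4,5,3,3,5,5](0) P2=[0,4,0,5,6,4](0)
Move 4: P2 pit4 -> P1=[5,6,4,4,5,5](0) P2=[0,4,0,5,0,5](1)
Move 5: P1 pit0 -> P1=[0,7,5,5,6,6](0) P2=[0,4,0,5,0,5](1)
Move 6: P2 pit1 -> P1=[0,7,5,5,6,6](0) P2=[0,0,1,6,1,6](1)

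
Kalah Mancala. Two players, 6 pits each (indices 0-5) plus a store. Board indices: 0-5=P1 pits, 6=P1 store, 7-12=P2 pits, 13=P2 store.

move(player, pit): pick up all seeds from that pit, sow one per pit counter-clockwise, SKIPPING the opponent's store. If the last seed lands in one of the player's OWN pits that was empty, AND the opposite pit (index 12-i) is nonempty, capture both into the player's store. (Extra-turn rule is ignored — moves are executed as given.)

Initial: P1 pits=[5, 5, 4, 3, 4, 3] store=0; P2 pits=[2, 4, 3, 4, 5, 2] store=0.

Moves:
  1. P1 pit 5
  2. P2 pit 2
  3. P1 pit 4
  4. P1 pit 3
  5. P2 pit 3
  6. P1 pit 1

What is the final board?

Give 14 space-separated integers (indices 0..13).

Move 1: P1 pit5 -> P1=[5,5,4,3,4,0](1) P2=[3,5,3,4,5,2](0)
Move 2: P2 pit2 -> P1=[5,5,4,3,4,0](1) P2=[3,5,0,5,6,3](0)
Move 3: P1 pit4 -> P1=[5,5,4,3,0,1](2) P2=[4,6,0,5,6,3](0)
Move 4: P1 pit3 -> P1=[5,5,4,0,1,2](3) P2=[4,6,0,5,6,3](0)
Move 5: P2 pit3 -> P1=[6,6,4,0,1,2](3) P2=[4,6,0,0,7,4](1)
Move 6: P1 pit1 -> P1=[6,0,5,1,2,3](4) P2=[5,6,0,0,7,4](1)

Answer: 6 0 5 1 2 3 4 5 6 0 0 7 4 1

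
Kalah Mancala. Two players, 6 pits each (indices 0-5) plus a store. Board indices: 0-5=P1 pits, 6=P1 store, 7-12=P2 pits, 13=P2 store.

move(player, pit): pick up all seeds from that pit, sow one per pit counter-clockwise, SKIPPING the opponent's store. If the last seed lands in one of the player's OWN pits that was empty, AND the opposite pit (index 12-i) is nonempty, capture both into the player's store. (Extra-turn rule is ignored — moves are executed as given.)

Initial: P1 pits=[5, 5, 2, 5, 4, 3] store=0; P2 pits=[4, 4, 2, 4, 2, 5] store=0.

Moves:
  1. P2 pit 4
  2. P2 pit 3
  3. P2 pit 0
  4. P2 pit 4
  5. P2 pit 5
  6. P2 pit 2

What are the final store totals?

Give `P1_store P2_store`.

Answer: 0 17

Derivation:
Move 1: P2 pit4 -> P1=[5,5,2,5,4,3](0) P2=[4,4,2,4,0,6](1)
Move 2: P2 pit3 -> P1=[6,5,2,5,4,3](0) P2=[4,4,2,0,1,7](2)
Move 3: P2 pit0 -> P1=[6,5,2,5,4,3](0) P2=[0,5,3,1,2,7](2)
Move 4: P2 pit4 -> P1=[6,5,2,5,4,3](0) P2=[0,5,3,1,0,8](3)
Move 5: P2 pit5 -> P1=[7,6,3,6,5,0](0) P2=[0,5,3,1,0,0](9)
Move 6: P2 pit2 -> P1=[0,6,3,6,5,0](0) P2=[0,5,0,2,1,0](17)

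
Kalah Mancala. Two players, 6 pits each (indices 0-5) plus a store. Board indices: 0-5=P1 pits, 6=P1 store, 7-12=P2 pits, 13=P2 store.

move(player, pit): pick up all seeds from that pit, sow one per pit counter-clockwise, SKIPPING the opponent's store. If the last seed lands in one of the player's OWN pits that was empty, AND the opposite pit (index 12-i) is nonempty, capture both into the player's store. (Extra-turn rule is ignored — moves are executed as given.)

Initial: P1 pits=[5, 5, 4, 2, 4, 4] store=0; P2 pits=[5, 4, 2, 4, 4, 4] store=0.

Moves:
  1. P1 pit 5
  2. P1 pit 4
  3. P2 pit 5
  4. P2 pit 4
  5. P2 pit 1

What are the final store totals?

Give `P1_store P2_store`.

Answer: 2 3

Derivation:
Move 1: P1 pit5 -> P1=[5,5,4,2,4,0](1) P2=[6,5,3,4,4,4](0)
Move 2: P1 pit4 -> P1=[5,5,4,2,0,1](2) P2=[7,6,3,4,4,4](0)
Move 3: P2 pit5 -> P1=[6,6,5,2,0,1](2) P2=[7,6,3,4,4,0](1)
Move 4: P2 pit4 -> P1=[7,7,5,2,0,1](2) P2=[7,6,3,4,0,1](2)
Move 5: P2 pit1 -> P1=[8,7,5,2,0,1](2) P2=[7,0,4,5,1,2](3)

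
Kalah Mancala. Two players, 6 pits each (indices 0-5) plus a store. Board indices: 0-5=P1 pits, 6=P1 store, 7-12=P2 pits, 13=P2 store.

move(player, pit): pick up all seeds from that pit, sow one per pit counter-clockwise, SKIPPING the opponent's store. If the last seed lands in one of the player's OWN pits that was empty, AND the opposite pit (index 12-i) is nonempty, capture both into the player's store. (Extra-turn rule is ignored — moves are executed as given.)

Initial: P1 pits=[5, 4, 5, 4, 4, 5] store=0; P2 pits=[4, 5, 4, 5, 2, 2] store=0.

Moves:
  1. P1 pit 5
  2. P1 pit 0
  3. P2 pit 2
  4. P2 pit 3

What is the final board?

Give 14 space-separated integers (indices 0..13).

Answer: 2 6 7 6 5 0 7 0 6 0 0 4 4 2

Derivation:
Move 1: P1 pit5 -> P1=[5,4,5,4,4,0](1) P2=[5,6,5,6,2,2](0)
Move 2: P1 pit0 -> P1=[0,5,6,5,5,0](7) P2=[0,6,5,6,2,2](0)
Move 3: P2 pit2 -> P1=[1,5,6,5,5,0](7) P2=[0,6,0,7,3,3](1)
Move 4: P2 pit3 -> P1=[2,6,7,6,5,0](7) P2=[0,6,0,0,4,4](2)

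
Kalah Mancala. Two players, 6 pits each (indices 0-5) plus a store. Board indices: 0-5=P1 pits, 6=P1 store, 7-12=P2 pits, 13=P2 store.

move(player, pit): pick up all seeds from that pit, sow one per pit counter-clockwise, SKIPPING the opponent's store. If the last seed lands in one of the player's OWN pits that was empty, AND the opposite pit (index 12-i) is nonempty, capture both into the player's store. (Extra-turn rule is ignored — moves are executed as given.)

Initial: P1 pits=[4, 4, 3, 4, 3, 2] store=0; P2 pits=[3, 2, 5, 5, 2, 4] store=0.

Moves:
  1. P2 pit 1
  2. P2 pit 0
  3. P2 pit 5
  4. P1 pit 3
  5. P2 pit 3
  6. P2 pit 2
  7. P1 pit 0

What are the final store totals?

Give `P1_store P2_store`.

Move 1: P2 pit1 -> P1=[4,4,3,4,3,2](0) P2=[3,0,6,6,2,4](0)
Move 2: P2 pit0 -> P1=[4,4,3,4,3,2](0) P2=[0,1,7,7,2,4](0)
Move 3: P2 pit5 -> P1=[5,5,4,4,3,2](0) P2=[0,1,7,7,2,0](1)
Move 4: P1 pit3 -> P1=[5,5,4,0,4,3](1) P2=[1,1,7,7,2,0](1)
Move 5: P2 pit3 -> P1=[6,6,5,1,4,3](1) P2=[1,1,7,0,3,1](2)
Move 6: P2 pit2 -> P1=[7,7,6,1,4,3](1) P2=[1,1,0,1,4,2](3)
Move 7: P1 pit0 -> P1=[0,8,7,2,5,4](2) P2=[2,1,0,1,4,2](3)

Answer: 2 3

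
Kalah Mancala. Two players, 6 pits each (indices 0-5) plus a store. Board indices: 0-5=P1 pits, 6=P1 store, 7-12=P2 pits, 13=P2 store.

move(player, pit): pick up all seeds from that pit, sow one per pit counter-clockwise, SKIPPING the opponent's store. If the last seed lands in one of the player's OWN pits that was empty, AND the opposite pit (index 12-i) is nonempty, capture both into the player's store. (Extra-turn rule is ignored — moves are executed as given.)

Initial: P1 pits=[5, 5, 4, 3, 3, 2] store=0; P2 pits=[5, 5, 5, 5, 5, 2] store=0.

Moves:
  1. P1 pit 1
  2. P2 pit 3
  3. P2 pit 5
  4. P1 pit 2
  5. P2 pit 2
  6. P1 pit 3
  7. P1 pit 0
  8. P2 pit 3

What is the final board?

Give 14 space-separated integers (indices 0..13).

Move 1: P1 pit1 -> P1=[5,0,5,4,4,3](1) P2=[5,5,5,5,5,2](0)
Move 2: P2 pit3 -> P1=[6,1,5,4,4,3](1) P2=[5,5,5,0,6,3](1)
Move 3: P2 pit5 -> P1=[7,2,5,4,4,3](1) P2=[5,5,5,0,6,0](2)
Move 4: P1 pit2 -> P1=[7,2,0,5,5,4](2) P2=[6,5,5,0,6,0](2)
Move 5: P2 pit2 -> P1=[8,2,0,5,5,4](2) P2=[6,5,0,1,7,1](3)
Move 6: P1 pit3 -> P1=[8,2,0,0,6,5](3) P2=[7,6,0,1,7,1](3)
Move 7: P1 pit0 -> P1=[0,3,1,1,7,6](4) P2=[8,7,0,1,7,1](3)
Move 8: P2 pit3 -> P1=[0,3,1,1,7,6](4) P2=[8,7,0,0,8,1](3)

Answer: 0 3 1 1 7 6 4 8 7 0 0 8 1 3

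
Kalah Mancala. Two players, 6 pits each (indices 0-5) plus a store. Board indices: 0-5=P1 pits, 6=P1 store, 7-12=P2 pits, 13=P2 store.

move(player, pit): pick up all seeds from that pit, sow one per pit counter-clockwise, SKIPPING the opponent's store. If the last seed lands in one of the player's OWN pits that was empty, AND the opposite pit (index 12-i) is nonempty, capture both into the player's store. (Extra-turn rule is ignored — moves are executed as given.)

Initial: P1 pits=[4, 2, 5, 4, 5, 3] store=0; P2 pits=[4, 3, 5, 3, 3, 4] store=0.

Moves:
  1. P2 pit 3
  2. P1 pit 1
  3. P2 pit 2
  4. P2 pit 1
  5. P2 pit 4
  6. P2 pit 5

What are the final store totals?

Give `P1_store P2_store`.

Move 1: P2 pit3 -> P1=[4,2,5,4,5,3](0) P2=[4,3,5,0,4,5](1)
Move 2: P1 pit1 -> P1=[4,0,6,5,5,3](0) P2=[4,3,5,0,4,5](1)
Move 3: P2 pit2 -> P1=[5,0,6,5,5,3](0) P2=[4,3,0,1,5,6](2)
Move 4: P2 pit1 -> P1=[5,0,6,5,5,3](0) P2=[4,0,1,2,6,6](2)
Move 5: P2 pit4 -> P1=[6,1,7,6,5,3](0) P2=[4,0,1,2,0,7](3)
Move 6: P2 pit5 -> P1=[7,2,8,7,6,4](0) P2=[4,0,1,2,0,0](4)

Answer: 0 4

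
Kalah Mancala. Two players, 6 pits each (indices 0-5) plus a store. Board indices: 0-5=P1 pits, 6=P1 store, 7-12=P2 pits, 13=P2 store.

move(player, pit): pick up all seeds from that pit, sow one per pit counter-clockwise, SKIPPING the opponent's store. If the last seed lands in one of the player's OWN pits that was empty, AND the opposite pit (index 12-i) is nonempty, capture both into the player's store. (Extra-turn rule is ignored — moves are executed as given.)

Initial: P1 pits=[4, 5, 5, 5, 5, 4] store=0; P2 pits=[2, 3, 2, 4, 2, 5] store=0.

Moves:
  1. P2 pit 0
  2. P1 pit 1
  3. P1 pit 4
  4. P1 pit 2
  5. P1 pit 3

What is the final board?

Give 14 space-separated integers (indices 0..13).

Move 1: P2 pit0 -> P1=[4,5,5,5,5,4](0) P2=[0,4,3,4,2,5](0)
Move 2: P1 pit1 -> P1=[4,0,6,6,6,5](1) P2=[0,4,3,4,2,5](0)
Move 3: P1 pit4 -> P1=[4,0,6,6,0,6](2) P2=[1,5,4,5,2,5](0)
Move 4: P1 pit2 -> P1=[4,0,0,7,1,7](3) P2=[2,6,4,5,2,5](0)
Move 5: P1 pit3 -> P1=[4,0,0,0,2,8](4) P2=[3,7,5,6,2,5](0)

Answer: 4 0 0 0 2 8 4 3 7 5 6 2 5 0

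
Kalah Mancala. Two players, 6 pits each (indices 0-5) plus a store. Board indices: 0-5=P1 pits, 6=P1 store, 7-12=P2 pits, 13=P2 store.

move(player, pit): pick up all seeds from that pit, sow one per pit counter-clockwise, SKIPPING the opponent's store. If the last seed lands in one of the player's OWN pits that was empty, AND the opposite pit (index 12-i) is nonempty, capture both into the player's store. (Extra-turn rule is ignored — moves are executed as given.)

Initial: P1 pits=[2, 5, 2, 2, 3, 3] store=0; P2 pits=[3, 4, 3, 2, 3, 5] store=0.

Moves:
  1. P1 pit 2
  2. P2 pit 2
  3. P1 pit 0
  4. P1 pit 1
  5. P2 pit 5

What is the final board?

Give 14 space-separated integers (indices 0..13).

Move 1: P1 pit2 -> P1=[2,5,0,3,4,3](0) P2=[3,4,3,2,3,5](0)
Move 2: P2 pit2 -> P1=[2,5,0,3,4,3](0) P2=[3,4,0,3,4,6](0)
Move 3: P1 pit0 -> P1=[0,6,0,3,4,3](4) P2=[3,4,0,0,4,6](0)
Move 4: P1 pit1 -> P1=[0,0,1,4,5,4](5) P2=[4,4,0,0,4,6](0)
Move 5: P2 pit5 -> P1=[1,1,2,5,6,4](5) P2=[4,4,0,0,4,0](1)

Answer: 1 1 2 5 6 4 5 4 4 0 0 4 0 1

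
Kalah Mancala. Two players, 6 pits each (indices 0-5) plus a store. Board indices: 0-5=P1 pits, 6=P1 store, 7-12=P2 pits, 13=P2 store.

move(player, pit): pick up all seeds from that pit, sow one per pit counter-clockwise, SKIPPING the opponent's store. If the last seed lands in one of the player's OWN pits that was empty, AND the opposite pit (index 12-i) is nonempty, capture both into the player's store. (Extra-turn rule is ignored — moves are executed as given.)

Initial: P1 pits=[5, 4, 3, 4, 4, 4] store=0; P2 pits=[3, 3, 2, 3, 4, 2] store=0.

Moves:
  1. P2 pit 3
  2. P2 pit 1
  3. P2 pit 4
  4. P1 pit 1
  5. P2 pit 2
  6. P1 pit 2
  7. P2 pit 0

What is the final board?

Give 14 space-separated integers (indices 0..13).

Answer: 6 0 0 7 6 6 2 0 1 1 3 2 5 2

Derivation:
Move 1: P2 pit3 -> P1=[5,4,3,4,4,4](0) P2=[3,3,2,0,5,3](1)
Move 2: P2 pit1 -> P1=[5,4,3,4,4,4](0) P2=[3,0,3,1,6,3](1)
Move 3: P2 pit4 -> P1=[6,5,4,5,4,4](0) P2=[3,0,3,1,0,4](2)
Move 4: P1 pit1 -> P1=[6,0,5,6,5,5](1) P2=[3,0,3,1,0,4](2)
Move 5: P2 pit2 -> P1=[6,0,5,6,5,5](1) P2=[3,0,0,2,1,5](2)
Move 6: P1 pit2 -> P1=[6,0,0,7,6,6](2) P2=[4,0,0,2,1,5](2)
Move 7: P2 pit0 -> P1=[6,0,0,7,6,6](2) P2=[0,1,1,3,2,5](2)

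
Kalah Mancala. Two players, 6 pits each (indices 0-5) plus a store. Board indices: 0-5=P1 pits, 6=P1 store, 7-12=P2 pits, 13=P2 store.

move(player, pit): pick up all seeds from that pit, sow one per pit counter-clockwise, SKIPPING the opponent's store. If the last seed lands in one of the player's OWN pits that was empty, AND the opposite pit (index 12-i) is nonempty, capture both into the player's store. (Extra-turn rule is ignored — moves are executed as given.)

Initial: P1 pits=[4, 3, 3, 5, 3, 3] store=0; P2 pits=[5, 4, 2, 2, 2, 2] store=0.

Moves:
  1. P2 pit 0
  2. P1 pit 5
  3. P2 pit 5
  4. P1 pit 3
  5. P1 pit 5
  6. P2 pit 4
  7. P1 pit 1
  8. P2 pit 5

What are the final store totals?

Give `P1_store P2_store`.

Answer: 6 3

Derivation:
Move 1: P2 pit0 -> P1=[4,3,3,5,3,3](0) P2=[0,5,3,3,3,3](0)
Move 2: P1 pit5 -> P1=[4,3,3,5,3,0](1) P2=[1,6,3,3,3,3](0)
Move 3: P2 pit5 -> P1=[5,4,3,5,3,0](1) P2=[1,6,3,3,3,0](1)
Move 4: P1 pit3 -> P1=[5,4,3,0,4,1](2) P2=[2,7,3,3,3,0](1)
Move 5: P1 pit5 -> P1=[5,4,3,0,4,0](3) P2=[2,7,3,3,3,0](1)
Move 6: P2 pit4 -> P1=[6,4,3,0,4,0](3) P2=[2,7,3,3,0,1](2)
Move 7: P1 pit1 -> P1=[6,0,4,1,5,0](6) P2=[0,7,3,3,0,1](2)
Move 8: P2 pit5 -> P1=[6,0,4,1,5,0](6) P2=[0,7,3,3,0,0](3)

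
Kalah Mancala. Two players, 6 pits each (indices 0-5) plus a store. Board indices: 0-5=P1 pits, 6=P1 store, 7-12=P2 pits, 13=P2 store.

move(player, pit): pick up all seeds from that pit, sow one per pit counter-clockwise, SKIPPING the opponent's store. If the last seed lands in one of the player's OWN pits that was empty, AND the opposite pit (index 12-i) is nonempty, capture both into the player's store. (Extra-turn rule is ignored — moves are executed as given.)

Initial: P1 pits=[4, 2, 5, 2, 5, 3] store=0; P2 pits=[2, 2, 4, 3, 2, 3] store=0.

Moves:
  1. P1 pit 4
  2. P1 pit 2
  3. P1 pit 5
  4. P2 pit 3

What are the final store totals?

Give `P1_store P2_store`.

Answer: 3 1

Derivation:
Move 1: P1 pit4 -> P1=[4,2,5,2,0,4](1) P2=[3,3,5,3,2,3](0)
Move 2: P1 pit2 -> P1=[4,2,0,3,1,5](2) P2=[4,3,5,3,2,3](0)
Move 3: P1 pit5 -> P1=[4,2,0,3,1,0](3) P2=[5,4,6,4,2,3](0)
Move 4: P2 pit3 -> P1=[5,2,0,3,1,0](3) P2=[5,4,6,0,3,4](1)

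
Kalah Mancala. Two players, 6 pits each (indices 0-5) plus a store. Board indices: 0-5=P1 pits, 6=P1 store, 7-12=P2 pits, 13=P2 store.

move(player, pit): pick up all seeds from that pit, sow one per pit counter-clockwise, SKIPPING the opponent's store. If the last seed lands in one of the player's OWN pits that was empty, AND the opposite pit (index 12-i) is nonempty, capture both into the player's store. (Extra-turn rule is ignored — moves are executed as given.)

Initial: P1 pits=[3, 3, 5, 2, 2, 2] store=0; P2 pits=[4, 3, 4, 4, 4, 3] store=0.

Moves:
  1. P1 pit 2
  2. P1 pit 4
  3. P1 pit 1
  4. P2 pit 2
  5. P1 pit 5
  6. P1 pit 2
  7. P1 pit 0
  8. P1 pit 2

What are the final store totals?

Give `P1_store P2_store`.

Answer: 7 1

Derivation:
Move 1: P1 pit2 -> P1=[3,3,0,3,3,3](1) P2=[5,3,4,4,4,3](0)
Move 2: P1 pit4 -> P1=[3,3,0,3,0,4](2) P2=[6,3,4,4,4,3](0)
Move 3: P1 pit1 -> P1=[3,0,1,4,0,4](6) P2=[6,0,4,4,4,3](0)
Move 4: P2 pit2 -> P1=[3,0,1,4,0,4](6) P2=[6,0,0,5,5,4](1)
Move 5: P1 pit5 -> P1=[3,0,1,4,0,0](7) P2=[7,1,1,5,5,4](1)
Move 6: P1 pit2 -> P1=[3,0,0,5,0,0](7) P2=[7,1,1,5,5,4](1)
Move 7: P1 pit0 -> P1=[0,1,1,6,0,0](7) P2=[7,1,1,5,5,4](1)
Move 8: P1 pit2 -> P1=[0,1,0,7,0,0](7) P2=[7,1,1,5,5,4](1)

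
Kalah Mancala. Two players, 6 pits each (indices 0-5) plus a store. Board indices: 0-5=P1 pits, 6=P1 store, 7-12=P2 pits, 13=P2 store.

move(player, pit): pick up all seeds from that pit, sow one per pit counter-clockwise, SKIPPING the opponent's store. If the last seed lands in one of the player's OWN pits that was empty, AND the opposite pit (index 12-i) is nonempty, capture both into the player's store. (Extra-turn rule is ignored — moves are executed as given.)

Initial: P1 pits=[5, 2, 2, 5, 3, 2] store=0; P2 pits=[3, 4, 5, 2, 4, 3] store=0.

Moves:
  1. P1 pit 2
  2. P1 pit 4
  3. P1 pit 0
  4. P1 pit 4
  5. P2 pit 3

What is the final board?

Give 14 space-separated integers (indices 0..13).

Move 1: P1 pit2 -> P1=[5,2,0,6,4,2](0) P2=[3,4,5,2,4,3](0)
Move 2: P1 pit4 -> P1=[5,2,0,6,0,3](1) P2=[4,5,5,2,4,3](0)
Move 3: P1 pit0 -> P1=[0,3,1,7,1,4](1) P2=[4,5,5,2,4,3](0)
Move 4: P1 pit4 -> P1=[0,3,1,7,0,5](1) P2=[4,5,5,2,4,3](0)
Move 5: P2 pit3 -> P1=[0,3,1,7,0,5](1) P2=[4,5,5,0,5,4](0)

Answer: 0 3 1 7 0 5 1 4 5 5 0 5 4 0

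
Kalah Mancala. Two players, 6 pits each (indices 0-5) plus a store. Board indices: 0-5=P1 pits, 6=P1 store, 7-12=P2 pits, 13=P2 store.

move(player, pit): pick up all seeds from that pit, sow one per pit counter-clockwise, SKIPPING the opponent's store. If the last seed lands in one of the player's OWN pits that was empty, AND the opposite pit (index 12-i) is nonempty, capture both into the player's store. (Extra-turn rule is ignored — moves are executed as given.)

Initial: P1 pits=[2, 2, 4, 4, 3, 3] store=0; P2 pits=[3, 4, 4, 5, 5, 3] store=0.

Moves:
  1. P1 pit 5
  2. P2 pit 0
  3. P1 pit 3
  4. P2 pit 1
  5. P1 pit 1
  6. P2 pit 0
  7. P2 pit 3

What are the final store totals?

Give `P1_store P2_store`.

Answer: 9 7

Derivation:
Move 1: P1 pit5 -> P1=[2,2,4,4,3,0](1) P2=[4,5,4,5,5,3](0)
Move 2: P2 pit0 -> P1=[2,2,4,4,3,0](1) P2=[0,6,5,6,6,3](0)
Move 3: P1 pit3 -> P1=[2,2,4,0,4,1](2) P2=[1,6,5,6,6,3](0)
Move 4: P2 pit1 -> P1=[3,2,4,0,4,1](2) P2=[1,0,6,7,7,4](1)
Move 5: P1 pit1 -> P1=[3,0,5,0,4,1](9) P2=[1,0,0,7,7,4](1)
Move 6: P2 pit0 -> P1=[3,0,5,0,0,1](9) P2=[0,0,0,7,7,4](6)
Move 7: P2 pit3 -> P1=[4,1,6,1,0,1](9) P2=[0,0,0,0,8,5](7)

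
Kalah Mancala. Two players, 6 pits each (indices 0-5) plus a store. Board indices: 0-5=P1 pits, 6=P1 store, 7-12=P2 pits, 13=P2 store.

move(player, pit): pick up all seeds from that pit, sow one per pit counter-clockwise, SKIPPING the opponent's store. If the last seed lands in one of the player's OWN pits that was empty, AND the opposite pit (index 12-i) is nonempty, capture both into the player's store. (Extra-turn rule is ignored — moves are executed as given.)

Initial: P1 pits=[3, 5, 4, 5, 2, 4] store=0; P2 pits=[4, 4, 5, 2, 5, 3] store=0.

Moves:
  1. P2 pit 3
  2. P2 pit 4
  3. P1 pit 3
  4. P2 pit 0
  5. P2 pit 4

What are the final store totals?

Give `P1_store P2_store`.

Answer: 1 1

Derivation:
Move 1: P2 pit3 -> P1=[3,5,4,5,2,4](0) P2=[4,4,5,0,6,4](0)
Move 2: P2 pit4 -> P1=[4,6,5,6,2,4](0) P2=[4,4,5,0,0,5](1)
Move 3: P1 pit3 -> P1=[4,6,5,0,3,5](1) P2=[5,5,6,0,0,5](1)
Move 4: P2 pit0 -> P1=[4,6,5,0,3,5](1) P2=[0,6,7,1,1,6](1)
Move 5: P2 pit4 -> P1=[4,6,5,0,3,5](1) P2=[0,6,7,1,0,7](1)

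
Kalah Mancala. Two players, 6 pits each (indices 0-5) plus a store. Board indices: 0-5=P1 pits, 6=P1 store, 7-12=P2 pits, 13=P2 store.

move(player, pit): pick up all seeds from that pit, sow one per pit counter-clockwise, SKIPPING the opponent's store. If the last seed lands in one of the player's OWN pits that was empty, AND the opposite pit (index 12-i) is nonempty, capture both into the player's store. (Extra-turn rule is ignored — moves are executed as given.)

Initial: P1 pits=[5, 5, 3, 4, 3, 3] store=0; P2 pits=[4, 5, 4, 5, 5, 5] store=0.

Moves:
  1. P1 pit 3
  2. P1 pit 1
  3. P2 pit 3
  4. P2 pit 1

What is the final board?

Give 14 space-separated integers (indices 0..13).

Move 1: P1 pit3 -> P1=[5,5,3,0,4,4](1) P2=[5,5,4,5,5,5](0)
Move 2: P1 pit1 -> P1=[5,0,4,1,5,5](2) P2=[5,5,4,5,5,5](0)
Move 3: P2 pit3 -> P1=[6,1,4,1,5,5](2) P2=[5,5,4,0,6,6](1)
Move 4: P2 pit1 -> P1=[6,1,4,1,5,5](2) P2=[5,0,5,1,7,7](2)

Answer: 6 1 4 1 5 5 2 5 0 5 1 7 7 2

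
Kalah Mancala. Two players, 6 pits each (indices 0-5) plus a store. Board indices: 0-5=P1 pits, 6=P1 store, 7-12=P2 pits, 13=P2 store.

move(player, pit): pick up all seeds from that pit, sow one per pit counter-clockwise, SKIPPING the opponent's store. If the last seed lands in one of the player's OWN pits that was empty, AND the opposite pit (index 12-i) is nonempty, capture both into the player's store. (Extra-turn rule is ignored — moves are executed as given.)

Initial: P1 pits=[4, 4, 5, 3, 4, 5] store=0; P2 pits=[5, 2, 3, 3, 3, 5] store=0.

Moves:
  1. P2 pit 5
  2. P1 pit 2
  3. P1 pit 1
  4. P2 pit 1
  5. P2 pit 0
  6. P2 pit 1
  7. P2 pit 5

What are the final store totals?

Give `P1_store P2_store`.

Answer: 2 3

Derivation:
Move 1: P2 pit5 -> P1=[5,5,6,4,4,5](0) P2=[5,2,3,3,3,0](1)
Move 2: P1 pit2 -> P1=[5,5,0,5,5,6](1) P2=[6,3,3,3,3,0](1)
Move 3: P1 pit1 -> P1=[5,0,1,6,6,7](2) P2=[6,3,3,3,3,0](1)
Move 4: P2 pit1 -> P1=[5,0,1,6,6,7](2) P2=[6,0,4,4,4,0](1)
Move 5: P2 pit0 -> P1=[5,0,1,6,6,7](2) P2=[0,1,5,5,5,1](2)
Move 6: P2 pit1 -> P1=[5,0,1,6,6,7](2) P2=[0,0,6,5,5,1](2)
Move 7: P2 pit5 -> P1=[5,0,1,6,6,7](2) P2=[0,0,6,5,5,0](3)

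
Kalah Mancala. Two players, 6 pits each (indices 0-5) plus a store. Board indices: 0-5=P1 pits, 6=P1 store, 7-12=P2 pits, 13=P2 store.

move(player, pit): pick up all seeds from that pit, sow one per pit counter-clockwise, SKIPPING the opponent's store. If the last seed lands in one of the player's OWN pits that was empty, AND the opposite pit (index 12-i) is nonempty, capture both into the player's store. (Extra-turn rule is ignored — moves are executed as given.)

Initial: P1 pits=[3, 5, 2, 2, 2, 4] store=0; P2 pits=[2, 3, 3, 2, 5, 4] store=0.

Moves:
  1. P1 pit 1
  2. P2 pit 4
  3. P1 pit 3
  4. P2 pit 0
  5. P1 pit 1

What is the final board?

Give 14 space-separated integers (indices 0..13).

Move 1: P1 pit1 -> P1=[3,0,3,3,3,5](1) P2=[2,3,3,2,5,4](0)
Move 2: P2 pit4 -> P1=[4,1,4,3,3,5](1) P2=[2,3,3,2,0,5](1)
Move 3: P1 pit3 -> P1=[4,1,4,0,4,6](2) P2=[2,3,3,2,0,5](1)
Move 4: P2 pit0 -> P1=[4,1,4,0,4,6](2) P2=[0,4,4,2,0,5](1)
Move 5: P1 pit1 -> P1=[4,0,5,0,4,6](2) P2=[0,4,4,2,0,5](1)

Answer: 4 0 5 0 4 6 2 0 4 4 2 0 5 1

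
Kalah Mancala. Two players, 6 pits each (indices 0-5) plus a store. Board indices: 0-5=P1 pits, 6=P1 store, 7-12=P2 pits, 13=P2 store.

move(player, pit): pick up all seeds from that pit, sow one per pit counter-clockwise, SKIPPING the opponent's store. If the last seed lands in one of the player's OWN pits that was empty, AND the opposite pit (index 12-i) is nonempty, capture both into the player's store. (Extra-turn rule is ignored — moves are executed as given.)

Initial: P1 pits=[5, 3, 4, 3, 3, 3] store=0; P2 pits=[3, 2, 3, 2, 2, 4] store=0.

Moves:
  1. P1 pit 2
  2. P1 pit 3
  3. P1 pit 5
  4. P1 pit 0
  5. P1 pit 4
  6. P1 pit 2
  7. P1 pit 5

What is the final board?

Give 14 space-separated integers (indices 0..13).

Answer: 0 4 0 2 0 0 11 1 4 5 4 2 4 0

Derivation:
Move 1: P1 pit2 -> P1=[5,3,0,4,4,4](1) P2=[3,2,3,2,2,4](0)
Move 2: P1 pit3 -> P1=[5,3,0,0,5,5](2) P2=[4,2,3,2,2,4](0)
Move 3: P1 pit5 -> P1=[5,3,0,0,5,0](3) P2=[5,3,4,3,2,4](0)
Move 4: P1 pit0 -> P1=[0,4,1,1,6,0](9) P2=[0,3,4,3,2,4](0)
Move 5: P1 pit4 -> P1=[0,4,1,1,0,1](10) P2=[1,4,5,4,2,4](0)
Move 6: P1 pit2 -> P1=[0,4,0,2,0,1](10) P2=[1,4,5,4,2,4](0)
Move 7: P1 pit5 -> P1=[0,4,0,2,0,0](11) P2=[1,4,5,4,2,4](0)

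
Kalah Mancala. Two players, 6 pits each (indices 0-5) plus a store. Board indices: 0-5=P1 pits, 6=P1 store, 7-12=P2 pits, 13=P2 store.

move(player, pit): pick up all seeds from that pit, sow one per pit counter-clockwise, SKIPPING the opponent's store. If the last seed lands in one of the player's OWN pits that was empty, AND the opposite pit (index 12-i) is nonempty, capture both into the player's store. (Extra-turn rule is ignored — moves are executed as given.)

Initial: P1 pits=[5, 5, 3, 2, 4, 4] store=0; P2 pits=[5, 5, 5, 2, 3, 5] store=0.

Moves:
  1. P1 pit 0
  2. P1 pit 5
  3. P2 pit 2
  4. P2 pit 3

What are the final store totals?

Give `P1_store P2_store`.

Move 1: P1 pit0 -> P1=[0,6,4,3,5,5](0) P2=[5,5,5,2,3,5](0)
Move 2: P1 pit5 -> P1=[0,6,4,3,5,0](1) P2=[6,6,6,3,3,5](0)
Move 3: P2 pit2 -> P1=[1,7,4,3,5,0](1) P2=[6,6,0,4,4,6](1)
Move 4: P2 pit3 -> P1=[2,7,4,3,5,0](1) P2=[6,6,0,0,5,7](2)

Answer: 1 2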